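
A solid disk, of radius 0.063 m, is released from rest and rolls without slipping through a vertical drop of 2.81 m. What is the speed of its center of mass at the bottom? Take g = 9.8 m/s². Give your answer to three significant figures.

With I = (1/2)MR², the ratio k = I/(MR²) is 0.5.
The rolling condition ω = v/R makes the rotational term ½I(v/R)² = ½kMv², so KE_total = ½(1+k)Mv² = (3/4)Mv².
Setting Mgh = (3/4)Mv² gives v = √(2gh/(1+k)) = √(2·9.8·2.81/1.5) ≈ 6.06 m/s.

v ≈ 6.06 m/s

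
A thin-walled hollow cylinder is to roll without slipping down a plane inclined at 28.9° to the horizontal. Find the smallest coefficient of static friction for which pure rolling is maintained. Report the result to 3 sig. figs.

For this body I = MR², i.e. k = I/(MR²) = 1.
Along the incline Mg sinθ − f = Ma, and torque about the center fR = Iα = kMR²(a/R) gives f = kMa.
These give a = g sinθ/(1+k) and the required friction f = kMg sinθ/(1+k).
With N = Mg cosθ, the no-slip condition f ≤ μN gives μ_min = f/N = k tanθ/(1+k).
μ_min = 1 × tan28.9° / 2 ≈ 0.276.

μ_min ≈ 0.276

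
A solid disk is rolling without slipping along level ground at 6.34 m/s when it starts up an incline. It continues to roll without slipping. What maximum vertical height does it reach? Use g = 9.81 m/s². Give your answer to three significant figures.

With I = (1/2)MR², the ratio k = I/(MR²) is 0.5.
The rolling condition ω = v/R makes the rotational term ½I(v/R)² = ½kMv², so KE_total = ½(1+k)Mv² = (3/4)Mv².
All of this converts to potential energy at the highest point: (3/4)Mv₀² = Mgh.
Thus h = (1+k)v₀²/(2g) = 1.5 × 6.34² / (2 × 9.81) ≈ 3.07 m.

h ≈ 3.07 m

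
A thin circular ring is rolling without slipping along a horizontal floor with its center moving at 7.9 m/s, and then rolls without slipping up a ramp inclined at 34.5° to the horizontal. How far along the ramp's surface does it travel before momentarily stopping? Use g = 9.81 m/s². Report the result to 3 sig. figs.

For this body I = MR², i.e. k = I/(MR²) = 1.
Pure rolling means v = ωR; then KE = ½Mv² + ½I(v/R)² = ½(1+k)Mv² = Mv².
Setting this equal to Mgh gives the vertical rise h = (1+k)v₀²/(2g) = 2×7.9²/(2×9.81) = 6.362 m.
The distance along the slope is d = h/sinθ = 6.362/sin34.5° ≈ 11.2 m.

d ≈ 11.2 m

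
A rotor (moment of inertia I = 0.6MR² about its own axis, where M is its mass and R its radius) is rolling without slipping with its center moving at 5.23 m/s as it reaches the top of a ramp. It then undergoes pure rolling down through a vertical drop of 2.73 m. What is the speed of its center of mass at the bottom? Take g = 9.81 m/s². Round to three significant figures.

With I = 0.6MR², the ratio k = I/(MR²) is 0.6.
Since it rolls without slipping, ω = v/R and KE = ½Mv² + ½Iω² = ½(1+k)Mv² = (4/5)Mv².
Energy conservation: (4/5)Mv₀² + Mgh = (4/5)Mv², so v² = v₀² + 2gh/(1+k).
v = √(5.23² + 2×9.81×2.73/1.6) = √60.83 ≈ 7.80 m/s.

v ≈ 7.80 m/s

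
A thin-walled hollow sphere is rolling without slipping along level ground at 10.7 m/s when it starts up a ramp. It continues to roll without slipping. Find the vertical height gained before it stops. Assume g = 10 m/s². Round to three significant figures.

h ≈ 9.54 m

With I = (2/3)MR², the ratio k = I/(MR²) is 2/3.
Since it rolls without slipping, ω = v/R and KE = ½Mv² + ½Iω² = ½(1+k)Mv² = (5/6)Mv².
All of this converts to potential energy at the highest point: (5/6)Mv₀² = Mgh.
Thus h = (1+k)v₀²/(2g) = 1.667 × 10.7² / (2 × 10) ≈ 9.54 m.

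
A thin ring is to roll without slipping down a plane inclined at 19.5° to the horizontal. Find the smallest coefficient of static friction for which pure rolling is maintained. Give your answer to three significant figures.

μ_min ≈ 0.177

For this body I = MR², i.e. k = I/(MR²) = 1.
Translational: Mg sinθ − f = Ma. Rotational about the CM: fR = Iα = kMRa, so f = kMa.
These give a = g sinθ/(1+k) and the required friction f = kMg sinθ/(1+k).
The normal force is N = Mg cosθ, so μ_min = f/N = k tanθ/(1+k).
μ_min = 1 × tan19.5° / 2 ≈ 0.177.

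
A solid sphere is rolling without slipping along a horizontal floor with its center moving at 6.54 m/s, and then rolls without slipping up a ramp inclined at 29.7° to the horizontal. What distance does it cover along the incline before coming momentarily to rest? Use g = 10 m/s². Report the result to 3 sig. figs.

d ≈ 6.04 m

Here I = (2/5)MR², so the shape factor k = I/(MR²) = 0.4.
The rolling condition ω = v/R makes the rotational term ½I(v/R)² = ½kMv², so KE_total = ½(1+k)Mv² = (7/10)Mv².
Setting this equal to Mgh gives the vertical rise h = (1+k)v₀²/(2g) = 1.4×6.54²/(2×10) = 2.994 m.
Along the incline, d = h/sinθ = 2.994/sin29.7° ≈ 6.04 m.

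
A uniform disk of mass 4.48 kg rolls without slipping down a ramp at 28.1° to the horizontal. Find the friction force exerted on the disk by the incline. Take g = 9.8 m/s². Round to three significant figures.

f ≈ 6.89 N

Here I = (1/2)MR², so the shape factor k = I/(MR²) = 0.5.
Newton's second law down the slope: Mg sinθ − f = Ma. The torque equation fR = Iα (with α = a/R) gives f = kMa.
Combining, a = g sinθ/(1+k) and f = kMa = kMg sinθ/(1+k).
f = 0.5 × 4.48 × 9.8 × sin28.1° / 1.5 ≈ 6.89 N.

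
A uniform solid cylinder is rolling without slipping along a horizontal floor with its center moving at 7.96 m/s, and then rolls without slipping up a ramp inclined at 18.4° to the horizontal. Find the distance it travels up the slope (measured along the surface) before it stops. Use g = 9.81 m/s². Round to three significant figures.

With I = (1/2)MR², the ratio k = I/(MR²) is 0.5.
Rolling without slipping gives ω = v/R, so the total kinetic energy is ½Mv² + ½Iω² = ½(1+k)Mv² = (3/4)Mv².
Setting this equal to Mgh gives the vertical rise h = (1+k)v₀²/(2g) = 1.5×7.96²/(2×9.81) = 4.844 m.
The distance along the slope is d = h/sinθ = 4.844/sin18.4° ≈ 15.3 m.

d ≈ 15.3 m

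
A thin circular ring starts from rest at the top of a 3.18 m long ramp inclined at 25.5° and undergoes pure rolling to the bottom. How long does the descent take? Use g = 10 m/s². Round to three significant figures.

The moment of inertia is MR², giving k ≡ I/(MR²) = 1.
Translational: Mg sinθ − f = Ma. Rotational about the CM: fR = Iα = kMRa, so f = kMa.
Hence a = g sinθ/(1+k) = 10×sin25.5°/2 = 2.153 m/s².
Starting from rest, L = ½at², so t = √(2L/a) = √(2×3.18/2.153) ≈ 1.72 s.

t ≈ 1.72 s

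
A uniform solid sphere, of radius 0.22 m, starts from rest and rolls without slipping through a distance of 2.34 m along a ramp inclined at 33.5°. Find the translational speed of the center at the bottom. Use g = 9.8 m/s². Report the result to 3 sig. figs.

v ≈ 4.25 m/s

The moment of inertia is (2/5)MR², giving k ≡ I/(MR²) = 0.4.
The rolling condition ω = v/R makes the rotational term ½I(v/R)² = ½kMv², so KE_total = ½(1+k)Mv² = (7/10)Mv².
The vertical drop is h = L sinθ = 2.34 × sin33.5° = 1.292 m.
Energy conservation: Mgh = (7/10)Mv², so v = √(2gh/(1+k)) = √(2 × 9.8 × 1.292 / 1.4) ≈ 4.25 m/s.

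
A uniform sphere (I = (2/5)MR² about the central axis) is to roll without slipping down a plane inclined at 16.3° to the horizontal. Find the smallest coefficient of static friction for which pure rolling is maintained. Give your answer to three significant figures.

μ_min ≈ 0.0835

Here I = (2/5)MR², so the shape factor k = I/(MR²) = 0.4.
Along the incline Mg sinθ − f = Ma, and torque about the center fR = Iα = kMR²(a/R) gives f = kMa.
These give a = g sinθ/(1+k) and the required friction f = kMg sinθ/(1+k).
With N = Mg cosθ, the no-slip condition f ≤ μN gives μ_min = f/N = k tanθ/(1+k).
μ_min = 0.4 × tan16.3° / 1.4 ≈ 0.0835.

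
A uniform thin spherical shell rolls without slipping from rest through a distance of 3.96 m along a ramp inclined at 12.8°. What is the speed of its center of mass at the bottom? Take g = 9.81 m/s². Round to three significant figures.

v ≈ 3.21 m/s

The moment of inertia is (2/3)MR², giving k ≡ I/(MR²) = 2/3.
The rolling condition ω = v/R makes the rotational term ½I(v/R)² = ½kMv², so KE_total = ½(1+k)Mv² = (5/6)Mv².
The vertical drop is h = L sinθ = 3.96 × sin12.8° = 0.8773 m.
Energy conservation: Mgh = (5/6)Mv², so v = √(2gh/(1+k)) = √(2 × 9.81 × 0.8773 / 1.667) ≈ 3.21 m/s.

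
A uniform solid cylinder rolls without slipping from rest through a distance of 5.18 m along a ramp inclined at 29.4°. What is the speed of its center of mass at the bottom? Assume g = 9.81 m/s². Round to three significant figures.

With I = (1/2)MR², the ratio k = I/(MR²) is 0.5.
Pure rolling means v = ωR; then KE = ½Mv² + ½I(v/R)² = ½(1+k)Mv² = (3/4)Mv².
The vertical drop is h = L sinθ = 5.18 × sin29.4° = 2.543 m.
Energy conservation: Mgh = (3/4)Mv², so v = √(2gh/(1+k)) = √(2 × 9.81 × 2.543 / 1.5) ≈ 5.77 m/s.

v ≈ 5.77 m/s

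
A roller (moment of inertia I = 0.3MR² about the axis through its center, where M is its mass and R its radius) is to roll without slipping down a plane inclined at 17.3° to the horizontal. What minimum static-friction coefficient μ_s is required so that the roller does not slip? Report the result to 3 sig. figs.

With I = 0.3MR², the ratio k = I/(MR²) is 0.3.
Newton's second law down the slope: Mg sinθ − f = Ma. The torque equation fR = Iα (with α = a/R) gives f = kMa.
These give a = g sinθ/(1+k) and the required friction f = kMg sinθ/(1+k).
With N = Mg cosθ, the no-slip condition f ≤ μN gives μ_min = f/N = k tanθ/(1+k).
μ_min = 0.3 × tan17.3° / 1.3 ≈ 0.0719.

μ_min ≈ 0.0719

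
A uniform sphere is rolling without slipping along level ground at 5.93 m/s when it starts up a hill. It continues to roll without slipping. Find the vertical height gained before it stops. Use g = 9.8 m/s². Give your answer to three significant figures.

h ≈ 2.51 m

The moment of inertia is (2/5)MR², giving k ≡ I/(MR²) = 0.4.
Pure rolling means v = ωR; then KE = ½Mv² + ½I(v/R)² = ½(1+k)Mv² = (7/10)Mv².
All of this converts to potential energy at the highest point: (7/10)Mv₀² = Mgh.
Thus h = (1+k)v₀²/(2g) = 1.4 × 5.93² / (2 × 9.8) ≈ 2.51 m.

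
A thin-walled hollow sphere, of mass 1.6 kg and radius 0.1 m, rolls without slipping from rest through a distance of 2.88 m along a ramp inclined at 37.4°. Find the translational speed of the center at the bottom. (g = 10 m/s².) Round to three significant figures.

With I = (2/3)MR², the ratio k = I/(MR²) is 2/3.
The rolling condition ω = v/R makes the rotational term ½I(v/R)² = ½kMv², so KE_total = ½(1+k)Mv² = (5/6)Mv².
The vertical drop is h = L sinθ = 2.88 × sin37.4° = 1.749 m.
Setting Mgh = (5/6)Mv² gives v = √(2gh/(1+k)) = √(2·10·1.749/1.667) ≈ 4.58 m/s.

v ≈ 4.58 m/s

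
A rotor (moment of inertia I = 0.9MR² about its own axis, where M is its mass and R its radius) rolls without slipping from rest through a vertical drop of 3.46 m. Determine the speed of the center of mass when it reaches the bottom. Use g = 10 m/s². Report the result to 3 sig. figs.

For this body I = 0.9MR², i.e. k = I/(MR²) = 0.9.
Since it rolls without slipping, ω = v/R and KE = ½Mv² + ½Iω² = ½(1+k)Mv² = (19/20)Mv².
Setting Mgh = (19/20)Mv² gives v = √(2gh/(1+k)) = √(2·10·3.46/1.9) ≈ 6.03 m/s.

v ≈ 6.03 m/s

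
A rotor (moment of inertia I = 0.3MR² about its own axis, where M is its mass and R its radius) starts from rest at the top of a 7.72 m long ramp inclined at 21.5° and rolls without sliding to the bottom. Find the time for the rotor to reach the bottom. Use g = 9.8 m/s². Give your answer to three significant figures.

t ≈ 2.36 s

Here I = 0.3MR², so the shape factor k = I/(MR²) = 0.3.
Along the incline Mg sinθ − f = Ma, and torque about the center fR = Iα = kMR²(a/R) gives f = kMa.
Hence a = g sinθ/(1+k) = 9.8×sin21.5°/1.3 = 2.763 m/s².
With constant a from rest, t = √(2L/a) = √(2·7.72/2.763) ≈ 2.36 s.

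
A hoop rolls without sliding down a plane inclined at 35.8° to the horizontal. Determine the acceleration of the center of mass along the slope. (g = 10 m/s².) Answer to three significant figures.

Here I = MR², so the shape factor k = I/(MR²) = 1.
Along the incline Mg sinθ − f = Ma, and torque about the center fR = Iα = kMR²(a/R) gives f = kMa.
Eliminating f: Mg sinθ = (1+k)Ma, so a = g sinθ/(1+k) = 10 × sin35.8° / 2 ≈ 2.92 m/s².

a ≈ 2.92 m/s²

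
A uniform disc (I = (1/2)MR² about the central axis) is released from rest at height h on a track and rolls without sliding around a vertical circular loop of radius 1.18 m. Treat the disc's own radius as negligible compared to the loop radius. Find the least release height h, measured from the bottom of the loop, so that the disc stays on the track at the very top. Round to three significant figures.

h_min ≈ 3.25 m

Here I = (1/2)MR², so the shape factor k = I/(MR²) = 0.5.
At the top, contact is just lost when gravity alone supplies the centripetal force: Mg = Mv_top²/r, i.e. v_top² = gr.
With ω = v/R, the kinetic energy at speed v is ½(1+k)Mv² = (3/4)Mv².
Energy conservation from release (height h) to the top (height 2r): Mgh = Mg(2r) + (3/4)M·gr.
Thus h_min = 2r + (1+k)r/2 = r(2 + 1.5/2) = 1.18 × 2.75 ≈ 3.25 m.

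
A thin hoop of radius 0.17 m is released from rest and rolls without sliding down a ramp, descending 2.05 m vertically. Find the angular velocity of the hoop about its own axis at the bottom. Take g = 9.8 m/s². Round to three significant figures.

Here I = MR², so the shape factor k = I/(MR²) = 1.
Since it rolls without slipping, ω = v/R and KE = ½Mv² + ½Iω² = ½(1+k)Mv² = Mv².
Energy conservation Mgh = ½(1+k)Mv² gives v = √(2gh/(1+k)) = √(2 × 9.8 × 2.05 / 2) = 4.482 m/s.
Then ω = v/R = 4.482 / 0.17 ≈ 26.4 rad/s.

ω ≈ 26.4 rad/s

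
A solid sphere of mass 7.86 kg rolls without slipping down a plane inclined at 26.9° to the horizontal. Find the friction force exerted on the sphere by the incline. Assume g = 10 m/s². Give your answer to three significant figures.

The moment of inertia is (2/5)MR², giving k ≡ I/(MR²) = 0.4.
Newton's second law down the slope: Mg sinθ − f = Ma. The torque equation fR = Iα (with α = a/R) gives f = kMa.
Combining, a = g sinθ/(1+k) and f = kMa = kMg sinθ/(1+k).
f = 0.4 × 7.86 × 10 × sin26.9° / 1.4 ≈ 10.2 N.

f ≈ 10.2 N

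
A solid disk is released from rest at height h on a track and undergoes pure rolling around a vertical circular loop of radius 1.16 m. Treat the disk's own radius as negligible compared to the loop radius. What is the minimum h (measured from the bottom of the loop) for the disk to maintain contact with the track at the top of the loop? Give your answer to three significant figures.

For this body I = (1/2)MR², i.e. k = I/(MR²) = 0.5.
At the top, contact is just lost when gravity alone supplies the centripetal force: Mg = Mv_top²/r, i.e. v_top² = gr.
With ω = v/R, the kinetic energy at speed v is ½(1+k)Mv² = (3/4)Mv².
Energy conservation from release (height h) to the top (height 2r): Mgh = Mg(2r) + (3/4)M·gr.
Thus h_min = 2r + (1+k)r/2 = r(2 + 1.5/2) = 1.16 × 2.75 ≈ 3.19 m.

h_min ≈ 3.19 m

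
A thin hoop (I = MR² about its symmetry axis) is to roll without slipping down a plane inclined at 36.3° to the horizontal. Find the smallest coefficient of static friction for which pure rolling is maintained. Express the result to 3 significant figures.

μ_min ≈ 0.367

The moment of inertia is MR², giving k ≡ I/(MR²) = 1.
Newton's second law down the slope: Mg sinθ − f = Ma. The torque equation fR = Iα (with α = a/R) gives f = kMa.
These give a = g sinθ/(1+k) and the required friction f = kMg sinθ/(1+k).
With N = Mg cosθ, the no-slip condition f ≤ μN gives μ_min = f/N = k tanθ/(1+k).
μ_min = 1 × tan36.3° / 2 ≈ 0.367.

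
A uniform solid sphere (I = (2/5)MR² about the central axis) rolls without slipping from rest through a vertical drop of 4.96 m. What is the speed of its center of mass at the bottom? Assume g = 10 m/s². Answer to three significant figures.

v ≈ 8.42 m/s

The moment of inertia is (2/5)MR², giving k ≡ I/(MR²) = 0.4.
Rolling without slipping gives ω = v/R, so the total kinetic energy is ½Mv² + ½Iω² = ½(1+k)Mv² = (7/10)Mv².
Energy conservation: Mgh = (7/10)Mv², so v = √(2gh/(1+k)) = √(2 × 10 × 4.96 / 1.4) ≈ 8.42 m/s.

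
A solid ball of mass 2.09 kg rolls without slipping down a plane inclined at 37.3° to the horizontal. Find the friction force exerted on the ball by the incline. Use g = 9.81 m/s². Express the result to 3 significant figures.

With I = (2/5)MR², the ratio k = I/(MR²) is 0.4.
Translational: Mg sinθ − f = Ma. Rotational about the CM: fR = Iα = kMRa, so f = kMa.
Combining, a = g sinθ/(1+k) and f = kMa = kMg sinθ/(1+k).
f = 0.4 × 2.09 × 9.81 × sin37.3° / 1.4 ≈ 3.55 N.

f ≈ 3.55 N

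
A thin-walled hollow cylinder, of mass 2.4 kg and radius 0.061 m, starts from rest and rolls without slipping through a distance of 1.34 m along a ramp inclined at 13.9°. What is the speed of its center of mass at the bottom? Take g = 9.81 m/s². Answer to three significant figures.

v ≈ 1.78 m/s

With I = MR², the ratio k = I/(MR²) is 1.
Rolling without slipping gives ω = v/R, so the total kinetic energy is ½Mv² + ½Iω² = ½(1+k)Mv² = Mv².
The vertical drop is h = L sinθ = 1.34 × sin13.9° = 0.3219 m.
Energy conservation: Mgh = Mv², so v = √(2gh/(1+k)) = √(2 × 9.81 × 0.3219 / 2) ≈ 1.78 m/s.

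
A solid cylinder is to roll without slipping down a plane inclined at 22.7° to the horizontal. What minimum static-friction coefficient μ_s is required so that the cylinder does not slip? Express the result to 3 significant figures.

μ_min ≈ 0.139

With I = (1/2)MR², the ratio k = I/(MR²) is 0.5.
Along the incline Mg sinθ − f = Ma, and torque about the center fR = Iα = kMR²(a/R) gives f = kMa.
These give a = g sinθ/(1+k) and the required friction f = kMg sinθ/(1+k).
The normal force is N = Mg cosθ, so μ_min = f/N = k tanθ/(1+k).
μ_min = 0.5 × tan22.7° / 1.5 ≈ 0.139.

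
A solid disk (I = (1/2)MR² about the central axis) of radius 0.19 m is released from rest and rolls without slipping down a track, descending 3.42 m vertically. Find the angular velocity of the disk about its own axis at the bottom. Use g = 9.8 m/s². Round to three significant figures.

ω ≈ 35.2 rad/s

With I = (1/2)MR², the ratio k = I/(MR²) is 0.5.
Pure rolling means v = ωR; then KE = ½Mv² + ½I(v/R)² = ½(1+k)Mv² = (3/4)Mv².
Energy conservation Mgh = ½(1+k)Mv² gives v = √(2gh/(1+k)) = √(2 × 9.8 × 3.42 / 1.5) = 6.685 m/s.
The angular speed follows from ω = v/R = 6.685/0.19 ≈ 35.2 rad/s.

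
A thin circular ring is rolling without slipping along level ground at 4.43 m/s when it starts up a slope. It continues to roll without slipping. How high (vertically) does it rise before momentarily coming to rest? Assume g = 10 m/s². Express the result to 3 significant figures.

h ≈ 1.96 m

For this body I = MR², i.e. k = I/(MR²) = 1.
Pure rolling means v = ωR; then KE = ½Mv² + ½I(v/R)² = ½(1+k)Mv² = Mv².
All of this converts to potential energy at the highest point: Mv₀² = Mgh.
Thus h = (1+k)v₀²/(2g) = 2 × 4.43² / (2 × 10) ≈ 1.96 m.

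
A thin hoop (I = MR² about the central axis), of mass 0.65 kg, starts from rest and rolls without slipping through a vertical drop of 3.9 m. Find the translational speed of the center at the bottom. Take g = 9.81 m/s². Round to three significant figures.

v ≈ 6.19 m/s

For this body I = MR², i.e. k = I/(MR²) = 1.
Pure rolling means v = ωR; then KE = ½Mv² + ½I(v/R)² = ½(1+k)Mv² = Mv².
Energy conservation: Mgh = Mv², so v = √(2gh/(1+k)) = √(2 × 9.81 × 3.9 / 2) ≈ 6.19 m/s.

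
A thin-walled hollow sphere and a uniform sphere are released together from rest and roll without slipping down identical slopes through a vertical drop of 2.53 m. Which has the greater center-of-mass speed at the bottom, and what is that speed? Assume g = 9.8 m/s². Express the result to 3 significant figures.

the uniform sphere, at v ≈ 5.95 m/s

For rolling without slipping, Mgh = ½(1+k)Mv² where k = I/(MR²), so v = √(2gh/(1+k)).
Thin-walled hollow sphere: k = 2/3, giving v = √(2×9.8×2.53/1.667) = 5.455 m/s.
Uniform sphere: k = 0.4, giving v = √(2×9.8×2.53/1.4) = 5.951 m/s.
The smaller k wins: the uniform sphere, at ≈ 5.95 m/s.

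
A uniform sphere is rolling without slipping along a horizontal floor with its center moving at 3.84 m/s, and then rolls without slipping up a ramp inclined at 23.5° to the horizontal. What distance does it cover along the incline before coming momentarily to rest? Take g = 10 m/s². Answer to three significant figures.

The moment of inertia is (2/5)MR², giving k ≡ I/(MR²) = 0.4.
Since it rolls without slipping, ω = v/R and KE = ½Mv² + ½Iω² = ½(1+k)Mv² = (7/10)Mv².
Setting this equal to Mgh gives the vertical rise h = (1+k)v₀²/(2g) = 1.4×3.84²/(2×10) = 1.032 m.
The distance along the slope is d = h/sinθ = 1.032/sin23.5° ≈ 2.59 m.

d ≈ 2.59 m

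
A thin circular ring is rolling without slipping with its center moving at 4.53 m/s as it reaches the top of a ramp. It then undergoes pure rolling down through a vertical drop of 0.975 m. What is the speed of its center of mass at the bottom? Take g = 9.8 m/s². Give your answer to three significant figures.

v ≈ 5.48 m/s

For this body I = MR², i.e. k = I/(MR²) = 1.
Rolling without slipping gives ω = v/R, so the total kinetic energy is ½Mv² + ½Iω² = ½(1+k)Mv² = Mv².
Conserving energy between top and bottom: Mv² = Mv₀² + Mgh, hence v² = v₀² + 2gh/(1+k).
v = √(4.53² + 2×9.8×0.975/2) = √30.08 ≈ 5.48 m/s.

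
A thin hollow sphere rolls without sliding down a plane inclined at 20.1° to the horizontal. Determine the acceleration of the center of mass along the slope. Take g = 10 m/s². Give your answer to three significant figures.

Here I = (2/3)MR², so the shape factor k = I/(MR²) = 2/3.
Translational: Mg sinθ − f = Ma. Rotational about the CM: fR = Iα = kMRa, so f = kMa.
Eliminating f: Mg sinθ = (1+k)Ma, so a = g sinθ/(1+k) = 10 × sin20.1° / 1.667 ≈ 2.06 m/s².

a ≈ 2.06 m/s²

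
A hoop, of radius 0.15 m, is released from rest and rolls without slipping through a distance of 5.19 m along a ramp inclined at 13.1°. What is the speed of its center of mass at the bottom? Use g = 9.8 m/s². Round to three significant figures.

The moment of inertia is MR², giving k ≡ I/(MR²) = 1.
Pure rolling means v = ωR; then KE = ½Mv² + ½I(v/R)² = ½(1+k)Mv² = Mv².
The vertical drop is h = L sinθ = 5.19 × sin13.1° = 1.176 m.
Energy conservation: Mgh = Mv², so v = √(2gh/(1+k)) = √(2 × 9.8 × 1.176 / 2) ≈ 3.40 m/s.

v ≈ 3.40 m/s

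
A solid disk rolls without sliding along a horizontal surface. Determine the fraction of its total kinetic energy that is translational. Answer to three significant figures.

Here I = (1/2)MR², so the shape factor k = I/(MR²) = 0.5.
With ω = v/R, KE_trans = ½Mv² and KE_rot = ½Iω² = ½kMv², so KE_total = ½(1+k)Mv².
The translational fraction is therefore 1/(1+k) = 1/1.5 ≈ 0.667.

fraction ≈ 0.667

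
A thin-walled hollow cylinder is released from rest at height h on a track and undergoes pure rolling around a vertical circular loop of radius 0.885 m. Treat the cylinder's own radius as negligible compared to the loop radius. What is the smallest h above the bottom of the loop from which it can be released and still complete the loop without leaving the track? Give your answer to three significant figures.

h_min ≈ 2.66 m

Here I = MR², so the shape factor k = I/(MR²) = 1.
At the top of the loop, the minimum-contact condition is Mg = Mv_top²/r, so v_top² = gr.
With ω = v/R, the kinetic energy at speed v is ½(1+k)Mv² = Mv².
Energy conservation from release (height h) to the top (height 2r): Mgh = Mg(2r) + M·gr.
Thus h_min = 2r + (1+k)r/2 = r(2 + 2/2) = 0.885 × 3 ≈ 2.66 m.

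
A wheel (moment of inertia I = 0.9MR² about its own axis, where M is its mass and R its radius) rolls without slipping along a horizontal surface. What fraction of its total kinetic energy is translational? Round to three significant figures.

With I = 0.9MR², the ratio k = I/(MR²) is 0.9.
With ω = v/R, KE_trans = ½Mv² and KE_rot = ½Iω² = ½kMv², so KE_total = ½(1+k)Mv².
The translational fraction is therefore 1/(1+k) = 1/1.9 ≈ 0.526.

fraction ≈ 0.526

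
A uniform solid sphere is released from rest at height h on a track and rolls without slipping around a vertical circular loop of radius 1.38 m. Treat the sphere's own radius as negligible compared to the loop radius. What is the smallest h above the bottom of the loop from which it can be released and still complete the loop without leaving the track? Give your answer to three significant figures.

Here I = (2/5)MR², so the shape factor k = I/(MR²) = 0.4.
At the top, contact is just lost when gravity alone supplies the centripetal force: Mg = Mv_top²/r, i.e. v_top² = gr.
With ω = v/R, the kinetic energy at speed v is ½(1+k)Mv² = (7/10)Mv².
Energy conservation from release (height h) to the top (height 2r): Mgh = Mg(2r) + (7/10)M·gr.
Thus h_min = 2r + (1+k)r/2 = r(2 + 1.4/2) = 1.38 × 2.7 ≈ 3.73 m.

h_min ≈ 3.73 m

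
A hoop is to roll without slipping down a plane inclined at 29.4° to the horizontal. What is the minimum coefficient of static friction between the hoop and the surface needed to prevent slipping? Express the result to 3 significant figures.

μ_min ≈ 0.282

For this body I = MR², i.e. k = I/(MR²) = 1.
Translational: Mg sinθ − f = Ma. Rotational about the CM: fR = Iα = kMRa, so f = kMa.
These give a = g sinθ/(1+k) and the required friction f = kMg sinθ/(1+k).
With N = Mg cosθ, the no-slip condition f ≤ μN gives μ_min = f/N = k tanθ/(1+k).
μ_min = 1 × tan29.4° / 2 ≈ 0.282.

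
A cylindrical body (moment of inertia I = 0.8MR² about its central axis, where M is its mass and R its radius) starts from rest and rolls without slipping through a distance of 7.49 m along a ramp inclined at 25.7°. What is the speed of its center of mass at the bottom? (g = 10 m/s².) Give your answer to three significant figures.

Here I = 0.8MR², so the shape factor k = I/(MR²) = 0.8.
Since it rolls without slipping, ω = v/R and KE = ½Mv² + ½Iω² = ½(1+k)Mv² = (9/10)Mv².
The vertical drop is h = L sinθ = 7.49 × sin25.7° = 3.248 m.
Setting Mgh = (9/10)Mv² gives v = √(2gh/(1+k)) = √(2·10·3.248/1.8) ≈ 6.01 m/s.

v ≈ 6.01 m/s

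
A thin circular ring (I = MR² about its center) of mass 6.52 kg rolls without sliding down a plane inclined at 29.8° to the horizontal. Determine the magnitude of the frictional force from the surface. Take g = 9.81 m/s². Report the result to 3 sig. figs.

f ≈ 15.9 N

With I = MR², the ratio k = I/(MR²) is 1.
Newton's second law down the slope: Mg sinθ − f = Ma. The torque equation fR = Iα (with α = a/R) gives f = kMa.
Combining, a = g sinθ/(1+k) and f = kMa = kMg sinθ/(1+k).
f = 1 × 6.52 × 9.81 × sin29.8° / 2 ≈ 15.9 N.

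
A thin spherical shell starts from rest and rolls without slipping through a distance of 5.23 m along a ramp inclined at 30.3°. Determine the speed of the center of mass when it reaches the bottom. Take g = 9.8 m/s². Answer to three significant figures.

v ≈ 5.57 m/s

The moment of inertia is (2/3)MR², giving k ≡ I/(MR²) = 2/3.
The rolling condition ω = v/R makes the rotational term ½I(v/R)² = ½kMv², so KE_total = ½(1+k)Mv² = (5/6)Mv².
The vertical drop is h = L sinθ = 5.23 × sin30.3° = 2.639 m.
Setting Mgh = (5/6)Mv² gives v = √(2gh/(1+k)) = √(2·9.8·2.639/1.667) ≈ 5.57 m/s.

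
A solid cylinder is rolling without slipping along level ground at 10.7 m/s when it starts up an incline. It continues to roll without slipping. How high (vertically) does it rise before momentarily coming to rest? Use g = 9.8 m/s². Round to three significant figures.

With I = (1/2)MR², the ratio k = I/(MR²) is 0.5.
The rolling condition ω = v/R makes the rotational term ½I(v/R)² = ½kMv², so KE_total = ½(1+k)Mv² = (3/4)Mv².
At the top the kinetic energy is zero, so (3/4)Mv₀² = Mgh.
Thus h = (1+k)v₀²/(2g) = 1.5 × 10.7² / (2 × 9.8) ≈ 8.76 m.

h ≈ 8.76 m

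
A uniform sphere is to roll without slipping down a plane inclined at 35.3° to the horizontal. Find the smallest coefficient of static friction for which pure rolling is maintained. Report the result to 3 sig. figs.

The moment of inertia is (2/5)MR², giving k ≡ I/(MR²) = 0.4.
Translational: Mg sinθ − f = Ma. Rotational about the CM: fR = Iα = kMRa, so f = kMa.
These give a = g sinθ/(1+k) and the required friction f = kMg sinθ/(1+k).
With N = Mg cosθ, the no-slip condition f ≤ μN gives μ_min = f/N = k tanθ/(1+k).
μ_min = 0.4 × tan35.3° / 1.4 ≈ 0.202.

μ_min ≈ 0.202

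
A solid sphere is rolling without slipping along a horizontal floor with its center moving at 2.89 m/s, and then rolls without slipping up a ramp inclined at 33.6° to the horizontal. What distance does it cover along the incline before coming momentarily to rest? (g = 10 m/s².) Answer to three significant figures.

Here I = (2/5)MR², so the shape factor k = I/(MR²) = 0.4.
Rolling without slipping gives ω = v/R, so the total kinetic energy is ½Mv² + ½Iω² = ½(1+k)Mv² = (7/10)Mv².
Setting this equal to Mgh gives the vertical rise h = (1+k)v₀²/(2g) = 1.4×2.89²/(2×10) = 0.5846 m.
The distance along the slope is d = h/sinθ = 0.5846/sin33.6° ≈ 1.06 m.

d ≈ 1.06 m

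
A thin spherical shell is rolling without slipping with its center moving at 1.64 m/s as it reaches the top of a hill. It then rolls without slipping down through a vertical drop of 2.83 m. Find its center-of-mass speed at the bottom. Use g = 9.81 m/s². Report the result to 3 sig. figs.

v ≈ 6.00 m/s

With I = (2/3)MR², the ratio k = I/(MR²) is 2/3.
The rolling condition ω = v/R makes the rotational term ½I(v/R)² = ½kMv², so KE_total = ½(1+k)Mv² = (5/6)Mv².
Energy conservation: (5/6)Mv₀² + Mgh = (5/6)Mv², so v² = v₀² + 2gh/(1+k).
v = √(1.64² + 2×9.81×2.83/1.667) = √36 ≈ 6.00 m/s.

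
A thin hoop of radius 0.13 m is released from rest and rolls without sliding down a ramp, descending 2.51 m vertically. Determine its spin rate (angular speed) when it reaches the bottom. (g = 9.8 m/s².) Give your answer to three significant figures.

ω ≈ 38.2 rad/s

With I = MR², the ratio k = I/(MR²) is 1.
Since it rolls without slipping, ω = v/R and KE = ½Mv² + ½Iω² = ½(1+k)Mv² = Mv².
Energy conservation Mgh = ½(1+k)Mv² gives v = √(2gh/(1+k)) = √(2 × 9.8 × 2.51 / 2) = 4.96 m/s.
The angular speed follows from ω = v/R = 4.96/0.13 ≈ 38.2 rad/s.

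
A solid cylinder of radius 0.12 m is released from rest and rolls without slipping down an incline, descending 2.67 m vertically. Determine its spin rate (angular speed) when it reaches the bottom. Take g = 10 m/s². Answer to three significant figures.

The moment of inertia is (1/2)MR², giving k ≡ I/(MR²) = 0.5.
The rolling condition ω = v/R makes the rotational term ½I(v/R)² = ½kMv², so KE_total = ½(1+k)Mv² = (3/4)Mv².
Energy conservation Mgh = ½(1+k)Mv² gives v = √(2gh/(1+k)) = √(2 × 10 × 2.67 / 1.5) = 5.967 m/s.
Then ω = v/R = 5.967 / 0.12 ≈ 49.7 rad/s.

ω ≈ 49.7 rad/s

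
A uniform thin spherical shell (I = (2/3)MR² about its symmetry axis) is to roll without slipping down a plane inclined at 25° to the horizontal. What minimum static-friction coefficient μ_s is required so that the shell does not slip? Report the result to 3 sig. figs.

The moment of inertia is (2/3)MR², giving k ≡ I/(MR²) = 2/3.
Newton's second law down the slope: Mg sinθ − f = Ma. The torque equation fR = Iα (with α = a/R) gives f = kMa.
These give a = g sinθ/(1+k) and the required friction f = kMg sinθ/(1+k).
With N = Mg cosθ, the no-slip condition f ≤ μN gives μ_min = f/N = k tanθ/(1+k).
μ_min = (2/3) × tan25° / 1.667 ≈ 0.187.

μ_min ≈ 0.187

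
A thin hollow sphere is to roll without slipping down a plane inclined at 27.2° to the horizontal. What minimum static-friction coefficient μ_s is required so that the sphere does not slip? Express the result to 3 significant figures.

μ_min ≈ 0.206

Here I = (2/3)MR², so the shape factor k = I/(MR²) = 2/3.
Along the incline Mg sinθ − f = Ma, and torque about the center fR = Iα = kMR²(a/R) gives f = kMa.
These give a = g sinθ/(1+k) and the required friction f = kMg sinθ/(1+k).
With N = Mg cosθ, the no-slip condition f ≤ μN gives μ_min = f/N = k tanθ/(1+k).
μ_min = (2/3) × tan27.2° / 1.667 ≈ 0.206.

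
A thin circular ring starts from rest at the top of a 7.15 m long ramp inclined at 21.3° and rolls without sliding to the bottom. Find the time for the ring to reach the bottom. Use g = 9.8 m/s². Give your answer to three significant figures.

t ≈ 2.83 s

The moment of inertia is MR², giving k ≡ I/(MR²) = 1.
Translational: Mg sinθ − f = Ma. Rotational about the CM: fR = Iα = kMRa, so f = kMa.
Hence a = g sinθ/(1+k) = 9.8×sin21.3°/2 = 1.78 m/s².
With constant a from rest, t = √(2L/a) = √(2·7.15/1.78) ≈ 2.83 s.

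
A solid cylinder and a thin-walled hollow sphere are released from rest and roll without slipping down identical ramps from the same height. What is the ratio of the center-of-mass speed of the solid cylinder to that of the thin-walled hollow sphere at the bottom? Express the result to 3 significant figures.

Each satisfies Mgh = ½(1+k)Mv² with k = I/(MR²), so v ∝ 1/√(1+k).
For the solid cylinder k = 0.5; for the thin-walled hollow sphere k = 2/3.
v₁/v₂ = √((1+k₂)/(1+k₁)) = √(1.667/1.5) ≈ 1.05.

v_ratio ≈ 1.05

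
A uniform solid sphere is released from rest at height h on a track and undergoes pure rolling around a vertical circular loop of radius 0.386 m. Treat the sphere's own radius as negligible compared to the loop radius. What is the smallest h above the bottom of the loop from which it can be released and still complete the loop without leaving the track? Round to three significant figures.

h_min ≈ 1.04 m

For this body I = (2/5)MR², i.e. k = I/(MR²) = 0.4.
At the top of the loop, the minimum-contact condition is Mg = Mv_top²/r, so v_top² = gr.
With ω = v/R, the kinetic energy at speed v is ½(1+k)Mv² = (7/10)Mv².
Energy conservation from release (height h) to the top (height 2r): Mgh = Mg(2r) + (7/10)M·gr.
Thus h_min = 2r + (1+k)r/2 = r(2 + 1.4/2) = 0.386 × 2.7 ≈ 1.04 m.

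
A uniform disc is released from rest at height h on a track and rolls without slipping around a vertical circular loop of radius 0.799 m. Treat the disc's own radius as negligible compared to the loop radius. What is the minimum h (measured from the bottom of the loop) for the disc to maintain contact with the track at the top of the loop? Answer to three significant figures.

With I = (1/2)MR², the ratio k = I/(MR²) is 0.5.
At the top of the loop, the minimum-contact condition is Mg = Mv_top²/r, so v_top² = gr.
With ω = v/R, the kinetic energy at speed v is ½(1+k)Mv² = (3/4)Mv².
Energy conservation from release (height h) to the top (height 2r): Mgh = Mg(2r) + (3/4)M·gr.
Thus h_min = 2r + (1+k)r/2 = r(2 + 1.5/2) = 0.799 × 2.75 ≈ 2.20 m.

h_min ≈ 2.20 m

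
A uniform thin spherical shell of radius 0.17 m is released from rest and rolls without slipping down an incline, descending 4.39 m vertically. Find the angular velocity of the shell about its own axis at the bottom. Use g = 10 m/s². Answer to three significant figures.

The moment of inertia is (2/3)MR², giving k ≡ I/(MR²) = 2/3.
Rolling without slipping gives ω = v/R, so the total kinetic energy is ½Mv² + ½Iω² = ½(1+k)Mv² = (5/6)Mv².
Energy conservation Mgh = ½(1+k)Mv² gives v = √(2gh/(1+k)) = √(2 × 10 × 4.39 / 1.667) = 7.258 m/s.
Then ω = v/R = 7.258 / 0.17 ≈ 42.7 rad/s.

ω ≈ 42.7 rad/s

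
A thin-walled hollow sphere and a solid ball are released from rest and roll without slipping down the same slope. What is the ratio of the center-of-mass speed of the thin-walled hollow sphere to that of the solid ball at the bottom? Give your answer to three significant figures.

Each satisfies Mgh = ½(1+k)Mv² with k = I/(MR²), so v ∝ 1/√(1+k).
For the thin-walled hollow sphere k = 2/3; for the solid ball k = 0.4.
v₁/v₂ = √((1+k₂)/(1+k₁)) = √(1.4/1.667) ≈ 0.917.

v_ratio ≈ 0.917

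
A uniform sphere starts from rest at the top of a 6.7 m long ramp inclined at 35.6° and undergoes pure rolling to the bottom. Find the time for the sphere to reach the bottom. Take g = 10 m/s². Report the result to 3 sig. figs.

For this body I = (2/5)MR², i.e. k = I/(MR²) = 0.4.
Newton's second law down the slope: Mg sinθ − f = Ma. The torque equation fR = Iα (with α = a/R) gives f = kMa.
Hence a = g sinθ/(1+k) = 10×sin35.6°/1.4 = 4.158 m/s².
Starting from rest, L = ½at², so t = √(2L/a) = √(2×6.7/4.158) ≈ 1.80 s.

t ≈ 1.80 s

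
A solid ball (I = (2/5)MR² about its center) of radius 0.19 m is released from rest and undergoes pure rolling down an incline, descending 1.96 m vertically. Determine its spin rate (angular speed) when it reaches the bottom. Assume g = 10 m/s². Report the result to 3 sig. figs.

For this body I = (2/5)MR², i.e. k = I/(MR²) = 0.4.
Since it rolls without slipping, ω = v/R and KE = ½Mv² + ½Iω² = ½(1+k)Mv² = (7/10)Mv².
Energy conservation Mgh = ½(1+k)Mv² gives v = √(2gh/(1+k)) = √(2 × 10 × 1.96 / 1.4) = 5.292 m/s.
Then ω = v/R = 5.292 / 0.19 ≈ 27.9 rad/s.

ω ≈ 27.9 rad/s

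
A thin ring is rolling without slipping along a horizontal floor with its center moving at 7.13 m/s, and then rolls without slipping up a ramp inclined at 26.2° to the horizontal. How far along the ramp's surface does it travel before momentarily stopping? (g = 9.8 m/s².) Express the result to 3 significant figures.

d ≈ 11.7 m

Here I = MR², so the shape factor k = I/(MR²) = 1.
The rolling condition ω = v/R makes the rotational term ½I(v/R)² = ½kMv², so KE_total = ½(1+k)Mv² = Mv².
Setting this equal to Mgh gives the vertical rise h = (1+k)v₀²/(2g) = 2×7.13²/(2×9.8) = 5.187 m.
The distance along the slope is d = h/sinθ = 5.187/sin26.2° ≈ 11.7 m.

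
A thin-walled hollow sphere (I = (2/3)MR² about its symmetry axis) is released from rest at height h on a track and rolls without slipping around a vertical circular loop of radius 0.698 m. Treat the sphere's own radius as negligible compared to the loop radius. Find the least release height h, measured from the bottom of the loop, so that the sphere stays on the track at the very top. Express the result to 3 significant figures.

h_min ≈ 1.98 m

With I = (2/3)MR², the ratio k = I/(MR²) is 2/3.
At the top, contact is just lost when gravity alone supplies the centripetal force: Mg = Mv_top²/r, i.e. v_top² = gr.
With ω = v/R, the kinetic energy at speed v is ½(1+k)Mv² = (5/6)Mv².
Energy conservation from release (height h) to the top (height 2r): Mgh = Mg(2r) + (5/6)M·gr.
Thus h_min = 2r + (1+k)r/2 = r(2 + 1.667/2) = 0.698 × 2.833 ≈ 1.98 m.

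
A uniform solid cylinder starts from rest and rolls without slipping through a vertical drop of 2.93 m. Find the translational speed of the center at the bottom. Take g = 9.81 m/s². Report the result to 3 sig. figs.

Here I = (1/2)MR², so the shape factor k = I/(MR²) = 0.5.
Rolling without slipping gives ω = v/R, so the total kinetic energy is ½Mv² + ½Iω² = ½(1+k)Mv² = (3/4)Mv².
Setting Mgh = (3/4)Mv² gives v = √(2gh/(1+k)) = √(2·9.81·2.93/1.5) ≈ 6.19 m/s.

v ≈ 6.19 m/s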